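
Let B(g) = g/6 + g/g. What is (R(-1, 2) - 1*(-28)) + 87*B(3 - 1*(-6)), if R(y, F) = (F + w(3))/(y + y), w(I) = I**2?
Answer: 240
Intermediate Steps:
R(y, F) = (9 + F)/(2*y) (R(y, F) = (F + 3**2)/(y + y) = (F + 9)/((2*y)) = (9 + F)*(1/(2*y)) = (9 + F)/(2*y))
B(g) = 1 + g/6 (B(g) = g*(1/6) + 1 = g/6 + 1 = 1 + g/6)
(R(-1, 2) - 1*(-28)) + 87*B(3 - 1*(-6)) = ((1/2)*(9 + 2)/(-1) - 1*(-28)) + 87*(1 + (3 - 1*(-6))/6) = ((1/2)*(-1)*11 + 28) + 87*(1 + (3 + 6)/6) = (-11/2 + 28) + 87*(1 + (1/6)*9) = 45/2 + 87*(1 + 3/2) = 45/2 + 87*(5/2) = 45/2 + 435/2 = 240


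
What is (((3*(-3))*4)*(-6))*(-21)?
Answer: -4536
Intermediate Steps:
(((3*(-3))*4)*(-6))*(-21) = (-9*4*(-6))*(-21) = -36*(-6)*(-21) = 216*(-21) = -4536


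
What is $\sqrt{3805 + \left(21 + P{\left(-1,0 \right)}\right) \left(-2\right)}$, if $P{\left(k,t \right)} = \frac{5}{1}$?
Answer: $3 \sqrt{417} \approx 61.262$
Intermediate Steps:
$P{\left(k,t \right)} = 5$ ($P{\left(k,t \right)} = 5 \cdot 1 = 5$)
$\sqrt{3805 + \left(21 + P{\left(-1,0 \right)}\right) \left(-2\right)} = \sqrt{3805 + \left(21 + 5\right) \left(-2\right)} = \sqrt{3805 + 26 \left(-2\right)} = \sqrt{3805 - 52} = \sqrt{3753} = 3 \sqrt{417}$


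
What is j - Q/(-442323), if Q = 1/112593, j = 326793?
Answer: 16275099735230428/49802473539 ≈ 3.2679e+5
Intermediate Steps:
Q = 1/112593 ≈ 8.8815e-6
j - Q/(-442323) = 326793 - 1/(112593*(-442323)) = 326793 - (-1)/(112593*442323) = 326793 - 1*(-1/49802473539) = 326793 + 1/49802473539 = 16275099735230428/49802473539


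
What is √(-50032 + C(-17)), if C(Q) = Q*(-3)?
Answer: I*√49981 ≈ 223.56*I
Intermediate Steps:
C(Q) = -3*Q
√(-50032 + C(-17)) = √(-50032 - 3*(-17)) = √(-50032 + 51) = √(-49981) = I*√49981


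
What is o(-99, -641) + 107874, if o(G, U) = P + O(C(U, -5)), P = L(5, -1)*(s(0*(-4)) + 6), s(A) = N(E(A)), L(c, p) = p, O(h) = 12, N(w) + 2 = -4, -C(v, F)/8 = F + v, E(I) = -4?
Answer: 107886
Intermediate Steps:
C(v, F) = -8*F - 8*v (C(v, F) = -8*(F + v) = -8*F - 8*v)
N(w) = -6 (N(w) = -2 - 4 = -6)
s(A) = -6
P = 0 (P = -(-6 + 6) = -1*0 = 0)
o(G, U) = 12 (o(G, U) = 0 + 12 = 12)
o(-99, -641) + 107874 = 12 + 107874 = 107886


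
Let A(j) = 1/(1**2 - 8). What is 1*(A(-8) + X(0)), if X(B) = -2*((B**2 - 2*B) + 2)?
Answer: -29/7 ≈ -4.1429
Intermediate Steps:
A(j) = -1/7 (A(j) = 1/(1 - 8) = 1/(-7) = -1/7)
X(B) = -4 - 2*B**2 + 4*B (X(B) = -2*(2 + B**2 - 2*B) = -4 - 2*B**2 + 4*B)
1*(A(-8) + X(0)) = 1*(-1/7 + (-4 - 2*0**2 + 4*0)) = 1*(-1/7 + (-4 - 2*0 + 0)) = 1*(-1/7 + (-4 + 0 + 0)) = 1*(-1/7 - 4) = 1*(-29/7) = -29/7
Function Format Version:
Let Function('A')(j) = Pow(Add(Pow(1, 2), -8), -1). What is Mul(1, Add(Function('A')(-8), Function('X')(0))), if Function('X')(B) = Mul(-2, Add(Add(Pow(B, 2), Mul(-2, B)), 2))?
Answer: Rational(-29, 7) ≈ -4.1429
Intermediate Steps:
Function('A')(j) = Rational(-1, 7) (Function('A')(j) = Pow(Add(1, -8), -1) = Pow(-7, -1) = Rational(-1, 7))
Function('X')(B) = Add(-4, Mul(-2, Pow(B, 2)), Mul(4, B)) (Function('X')(B) = Mul(-2, Add(2, Pow(B, 2), Mul(-2, B))) = Add(-4, Mul(-2, Pow(B, 2)), Mul(4, B)))
Mul(1, Add(Function('A')(-8), Function('X')(0))) = Mul(1, Add(Rational(-1, 7), Add(-4, Mul(-2, Pow(0, 2)), Mul(4, 0)))) = Mul(1, Add(Rational(-1, 7), Add(-4, Mul(-2, 0), 0))) = Mul(1, Add(Rational(-1, 7), Add(-4, 0, 0))) = Mul(1, Add(Rational(-1, 7), -4)) = Mul(1, Rational(-29, 7)) = Rational(-29, 7)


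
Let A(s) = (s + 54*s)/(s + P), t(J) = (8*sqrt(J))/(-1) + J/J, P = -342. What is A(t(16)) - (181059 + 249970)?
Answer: -160772112/373 ≈ -4.3102e+5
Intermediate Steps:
t(J) = 1 - 8*sqrt(J) (t(J) = (8*sqrt(J))*(-1) + 1 = -8*sqrt(J) + 1 = 1 - 8*sqrt(J))
A(s) = 55*s/(-342 + s) (A(s) = (s + 54*s)/(s - 342) = (55*s)/(-342 + s) = 55*s/(-342 + s))
A(t(16)) - (181059 + 249970) = 55*(1 - 8*sqrt(16))/(-342 + (1 - 8*sqrt(16))) - (181059 + 249970) = 55*(1 - 8*4)/(-342 + (1 - 8*4)) - 1*431029 = 55*(1 - 32)/(-342 + (1 - 32)) - 431029 = 55*(-31)/(-342 - 31) - 431029 = 55*(-31)/(-373) - 431029 = 55*(-31)*(-1/373) - 431029 = 1705/373 - 431029 = -160772112/373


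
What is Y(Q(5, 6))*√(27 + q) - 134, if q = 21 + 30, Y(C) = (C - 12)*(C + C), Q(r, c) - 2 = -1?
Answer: -134 - 22*√78 ≈ -328.30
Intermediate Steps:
Q(r, c) = 1 (Q(r, c) = 2 - 1 = 1)
Y(C) = 2*C*(-12 + C) (Y(C) = (-12 + C)*(2*C) = 2*C*(-12 + C))
q = 51
Y(Q(5, 6))*√(27 + q) - 134 = (2*1*(-12 + 1))*√(27 + 51) - 134 = (2*1*(-11))*√78 - 134 = -22*√78 - 134 = -134 - 22*√78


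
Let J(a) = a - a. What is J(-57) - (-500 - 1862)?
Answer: 2362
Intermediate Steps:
J(a) = 0
J(-57) - (-500 - 1862) = 0 - (-500 - 1862) = 0 - 1*(-2362) = 0 + 2362 = 2362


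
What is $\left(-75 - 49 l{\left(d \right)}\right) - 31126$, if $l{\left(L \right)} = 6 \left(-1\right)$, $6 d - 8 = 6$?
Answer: $-30907$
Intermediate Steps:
$d = \frac{7}{3}$ ($d = \frac{4}{3} + \frac{1}{6} \cdot 6 = \frac{4}{3} + 1 = \frac{7}{3} \approx 2.3333$)
$l{\left(L \right)} = -6$
$\left(-75 - 49 l{\left(d \right)}\right) - 31126 = \left(-75 - -294\right) - 31126 = \left(-75 + 294\right) - 31126 = 219 - 31126 = -30907$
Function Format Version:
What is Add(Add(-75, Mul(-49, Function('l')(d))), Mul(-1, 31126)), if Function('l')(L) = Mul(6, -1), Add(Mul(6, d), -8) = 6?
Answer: -30907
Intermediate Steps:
d = Rational(7, 3) (d = Add(Rational(4, 3), Mul(Rational(1, 6), 6)) = Add(Rational(4, 3), 1) = Rational(7, 3) ≈ 2.3333)
Function('l')(L) = -6
Add(Add(-75, Mul(-49, Function('l')(d))), Mul(-1, 31126)) = Add(Add(-75, Mul(-49, -6)), Mul(-1, 31126)) = Add(Add(-75, 294), -31126) = Add(219, -31126) = -30907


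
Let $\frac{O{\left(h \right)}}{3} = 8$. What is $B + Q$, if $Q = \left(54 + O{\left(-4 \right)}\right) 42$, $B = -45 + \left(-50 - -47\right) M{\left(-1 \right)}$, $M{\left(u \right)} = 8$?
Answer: $3207$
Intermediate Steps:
$O{\left(h \right)} = 24$ ($O{\left(h \right)} = 3 \cdot 8 = 24$)
$B = -69$ ($B = -45 + \left(-50 - -47\right) 8 = -45 + \left(-50 + 47\right) 8 = -45 - 24 = -69$)
$Q = 3276$ ($Q = \left(54 + 24\right) 42 = 78 \cdot 42 = 3276$)
$B + Q = -69 + 3276 = 3207$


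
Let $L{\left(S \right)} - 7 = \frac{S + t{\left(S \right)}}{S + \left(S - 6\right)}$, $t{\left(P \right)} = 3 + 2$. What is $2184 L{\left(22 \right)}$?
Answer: $\frac{319956}{19} \approx 16840.0$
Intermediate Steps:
$t{\left(P \right)} = 5$
$L{\left(S \right)} = 7 + \frac{5 + S}{-6 + 2 S}$ ($L{\left(S \right)} = 7 + \frac{S + 5}{S + \left(S - 6\right)} = 7 + \frac{5 + S}{S + \left(-6 + S\right)} = 7 + \frac{5 + S}{-6 + 2 S}$)
$2184 L{\left(22 \right)} = 2184 \frac{-37 + 15 \cdot 22}{2 \left(-3 + 22\right)} = 2184 \frac{-37 + 330}{2 \cdot 19} = 2184 \cdot \frac{1}{2} \cdot \frac{1}{19} \cdot 293 = 2184 \cdot \frac{293}{38} = \frac{319956}{19}$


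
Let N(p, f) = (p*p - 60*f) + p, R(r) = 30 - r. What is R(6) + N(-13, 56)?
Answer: -3180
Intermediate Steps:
N(p, f) = p + p² - 60*f (N(p, f) = (p² - 60*f) + p = p + p² - 60*f)
R(6) + N(-13, 56) = (30 - 1*6) + (-13 + (-13)² - 60*56) = (30 - 6) + (-13 + 169 - 3360) = 24 - 3204 = -3180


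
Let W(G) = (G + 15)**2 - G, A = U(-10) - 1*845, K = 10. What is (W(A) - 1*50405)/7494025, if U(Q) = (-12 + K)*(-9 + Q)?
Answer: 577666/7494025 ≈ 0.077084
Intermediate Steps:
U(Q) = 18 - 2*Q (U(Q) = (-12 + 10)*(-9 + Q) = -2*(-9 + Q) = 18 - 2*Q)
A = -807 (A = (18 - 2*(-10)) - 1*845 = (18 + 20) - 845 = 38 - 845 = -807)
W(G) = (15 + G)**2 - G
(W(A) - 1*50405)/7494025 = (((15 - 807)**2 - 1*(-807)) - 1*50405)/7494025 = (((-792)**2 + 807) - 50405)*(1/7494025) = ((627264 + 807) - 50405)*(1/7494025) = (628071 - 50405)*(1/7494025) = 577666*(1/7494025) = 577666/7494025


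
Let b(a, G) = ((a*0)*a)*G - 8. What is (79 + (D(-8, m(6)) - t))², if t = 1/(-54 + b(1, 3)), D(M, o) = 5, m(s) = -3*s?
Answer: 27133681/3844 ≈ 7058.7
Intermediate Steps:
b(a, G) = -8 (b(a, G) = (0*a)*G - 8 = 0*G - 8 = 0 - 8 = -8)
t = -1/62 (t = 1/(-54 - 8) = 1/(-62) = -1/62 ≈ -0.016129)
(79 + (D(-8, m(6)) - t))² = (79 + (5 - 1*(-1/62)))² = (79 + (5 + 1/62))² = (79 + 311/62)² = (5209/62)² = 27133681/3844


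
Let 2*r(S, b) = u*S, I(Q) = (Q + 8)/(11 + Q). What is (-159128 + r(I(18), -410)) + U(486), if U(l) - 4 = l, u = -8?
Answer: -4600606/29 ≈ -1.5864e+5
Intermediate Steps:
I(Q) = (8 + Q)/(11 + Q)
U(l) = 4 + l
r(S, b) = -4*S (r(S, b) = (-8*S)/2 = -4*S)
(-159128 + r(I(18), -410)) + U(486) = (-159128 - 4*(8 + 18)/(11 + 18)) + (4 + 486) = (-159128 - 4*26/29) + 490 = (-159128 - 104/29) + 490 = -4614816/29 + 490 = -4600606/29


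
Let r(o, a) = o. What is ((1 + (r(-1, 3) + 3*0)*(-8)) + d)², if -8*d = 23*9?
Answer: 18225/64 ≈ 284.77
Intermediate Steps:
d = -207/8 (d = -23*9/8 = -⅛*207 = -207/8 ≈ -25.875)
((1 + (r(-1, 3) + 3*0)*(-8)) + d)² = ((1 + (-1 + 3*0)*(-8)) - 207/8)² = ((1 + (-1 + 0)*(-8)) - 207/8)² = ((1 - 1*(-8)) - 207/8)² = ((1 + 8) - 207/8)² = (9 - 207/8)² = (-135/8)² = 18225/64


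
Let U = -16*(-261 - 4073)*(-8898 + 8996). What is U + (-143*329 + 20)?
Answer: 6748685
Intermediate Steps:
U = 6795712 (U = -(-69344)*98 = -16*(-424732) = 6795712)
U + (-143*329 + 20) = 6795712 + (-143*329 + 20) = 6795712 + (-47047 + 20) = 6795712 - 47027 = 6748685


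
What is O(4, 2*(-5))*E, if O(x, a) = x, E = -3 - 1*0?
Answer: -12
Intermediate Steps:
E = -3 (E = -3 + 0 = -3)
O(4, 2*(-5))*E = 4*(-3) = -12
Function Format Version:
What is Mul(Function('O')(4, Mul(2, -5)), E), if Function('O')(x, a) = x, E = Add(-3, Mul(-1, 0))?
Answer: -12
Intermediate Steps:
E = -3 (E = Add(-3, 0) = -3)
Mul(Function('O')(4, Mul(2, -5)), E) = Mul(4, -3) = -12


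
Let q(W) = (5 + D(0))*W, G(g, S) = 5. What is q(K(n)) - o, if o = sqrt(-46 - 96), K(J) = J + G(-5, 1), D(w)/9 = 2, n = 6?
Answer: 253 - I*sqrt(142) ≈ 253.0 - 11.916*I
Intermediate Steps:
D(w) = 18 (D(w) = 9*2 = 18)
K(J) = 5 + J (K(J) = J + 5 = 5 + J)
o = I*sqrt(142) (o = sqrt(-142) = I*sqrt(142) ≈ 11.916*I)
q(W) = 23*W (q(W) = (5 + 18)*W = 23*W)
q(K(n)) - o = 23*(5 + 6) - I*sqrt(142) = 23*11 - I*sqrt(142) = 253 - I*sqrt(142)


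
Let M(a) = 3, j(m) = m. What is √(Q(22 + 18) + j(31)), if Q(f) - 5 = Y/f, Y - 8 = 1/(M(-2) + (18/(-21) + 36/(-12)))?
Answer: √130215/60 ≈ 6.0142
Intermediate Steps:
Y = 41/6 (Y = 8 + 1/(3 + (18/(-21) + 36/(-12))) = 8 + 1/(3 + (18*(-1/21) + 36*(-1/12))) = 8 + 1/(3 + (-6/7 - 3)) = 8 + 1/(3 - 27/7) = 8 + 1/(-6/7) = 8 - 7/6 = 41/6 ≈ 6.8333)
Q(f) = 5 + 41/(6*f)
√(Q(22 + 18) + j(31)) = √((5 + 41/(6*(22 + 18))) + 31) = √((5 + (41/6)/40) + 31) = √((5 + (41/6)*(1/40)) + 31) = √((5 + 41/240) + 31) = √(1241/240 + 31) = √(8681/240) = √130215/60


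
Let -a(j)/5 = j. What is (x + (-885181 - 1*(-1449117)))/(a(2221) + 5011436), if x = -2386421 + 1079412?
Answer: -247691/1666777 ≈ -0.14860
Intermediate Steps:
a(j) = -5*j
x = -1307009
(x + (-885181 - 1*(-1449117)))/(a(2221) + 5011436) = (-1307009 + (-885181 - 1*(-1449117)))/(-5*2221 + 5011436) = (-1307009 + (-885181 + 1449117))/(-11105 + 5011436) = (-1307009 + 563936)/5000331 = -743073*1/5000331 = -247691/1666777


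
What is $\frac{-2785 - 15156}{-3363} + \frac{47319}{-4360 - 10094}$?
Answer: $\frac{3710571}{1800326} \approx 2.0611$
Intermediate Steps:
$\frac{-2785 - 15156}{-3363} + \frac{47319}{-4360 - 10094} = \left(-17941\right) \left(- \frac{1}{3363}\right) + \frac{47319}{-4360 - 10094} = \frac{17941}{3363} + \frac{47319}{-14454} = \frac{17941}{3363} + 47319 \left(- \frac{1}{14454}\right) = \frac{17941}{3363} - \frac{15773}{4818} = \frac{3710571}{1800326}$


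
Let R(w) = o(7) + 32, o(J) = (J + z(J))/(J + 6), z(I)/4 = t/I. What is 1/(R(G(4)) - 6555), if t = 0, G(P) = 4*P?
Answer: -13/84792 ≈ -0.00015332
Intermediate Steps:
z(I) = 0 (z(I) = 4*(0/I) = 4*0 = 0)
o(J) = J/(6 + J) (o(J) = (J + 0)/(J + 6) = J/(6 + J))
R(w) = 423/13 (R(w) = 7/(6 + 7) + 32 = 7/13 + 32 = 423/13)
1/(R(G(4)) - 6555) = 1/(423/13 - 6555) = 1/(-84792/13) = -13/84792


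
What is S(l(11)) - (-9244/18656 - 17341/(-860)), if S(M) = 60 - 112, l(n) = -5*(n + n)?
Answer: -71866261/1002760 ≈ -71.668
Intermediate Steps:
l(n) = -10*n
S(M) = -52
S(l(11)) - (-9244/18656 - 17341/(-860)) = -52 - (-9244/18656 - 17341/(-860)) = -52 - (-9244*1/18656 - 17341*(-1/860)) = -52 - (-2311/4664 + 17341/860) = -52 - 1*19722741/1002760 = -52 - 19722741/1002760 = -71866261/1002760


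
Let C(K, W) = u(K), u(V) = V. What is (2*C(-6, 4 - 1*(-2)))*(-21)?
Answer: 252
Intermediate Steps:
C(K, W) = K
(2*C(-6, 4 - 1*(-2)))*(-21) = (2*(-6))*(-21) = -12*(-21) = 252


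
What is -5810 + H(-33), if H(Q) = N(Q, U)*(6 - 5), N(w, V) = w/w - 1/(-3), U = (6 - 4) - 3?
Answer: -17426/3 ≈ -5808.7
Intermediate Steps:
U = -1 (U = 2 - 3 = -1)
N(w, V) = 4/3 (N(w, V) = 1 - 1*(-⅓) = 1 + ⅓ = 4/3)
H(Q) = 4/3 (H(Q) = 4*(6 - 5)/3 = (4/3)*1 = 4/3)
-5810 + H(-33) = -5810 + 4/3 = -17426/3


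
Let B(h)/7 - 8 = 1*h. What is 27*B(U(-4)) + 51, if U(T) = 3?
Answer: 2130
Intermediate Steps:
B(h) = 56 + 7*h (B(h) = 56 + 7*(1*h) = 56 + 7*h)
27*B(U(-4)) + 51 = 27*(56 + 7*3) + 51 = 27*(56 + 21) + 51 = 27*77 + 51 = 2079 + 51 = 2130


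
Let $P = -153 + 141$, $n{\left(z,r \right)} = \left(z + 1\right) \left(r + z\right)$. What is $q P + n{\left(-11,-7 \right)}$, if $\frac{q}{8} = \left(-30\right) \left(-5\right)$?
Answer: $-14220$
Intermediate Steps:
$q = 1200$ ($q = 8 \left(\left(-30\right) \left(-5\right)\right) = 8 \cdot 150 = 1200$)
$n{\left(z,r \right)} = \left(1 + z\right) \left(r + z\right)$
$P = -12$
$q P + n{\left(-11,-7 \right)} = 1200 \left(-12\right) - \left(-59 - 121\right) = -14400 + \left(-7 - 11 + 121 + 77\right) = -14400 + 180 = -14220$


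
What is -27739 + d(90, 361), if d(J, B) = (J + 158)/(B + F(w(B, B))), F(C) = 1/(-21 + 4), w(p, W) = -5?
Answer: -21275286/767 ≈ -27738.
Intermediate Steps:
F(C) = -1/17 (F(C) = 1/(-17) = -1/17)
d(J, B) = (158 + J)/(-1/17 + B) (d(J, B) = (J + 158)/(B - 1/17) = (158 + J)/(-1/17 + B))
-27739 + d(90, 361) = -27739 + 17*(158 + 90)/(-1 + 17*361) = -27739 + 17*248/(-1 + 6137) = -27739 + 17*248/6136 = -27739 + 17*(1/6136)*248 = -27739 + 527/767 = -21275286/767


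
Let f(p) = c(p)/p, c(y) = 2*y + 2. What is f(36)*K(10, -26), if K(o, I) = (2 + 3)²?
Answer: 925/18 ≈ 51.389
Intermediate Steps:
K(o, I) = 25 (K(o, I) = 5² = 25)
c(y) = 2 + 2*y
f(p) = (2 + 2*p)/p
f(36)*K(10, -26) = (2 + 2/36)*25 = (2 + 2*(1/36))*25 = (2 + 1/18)*25 = (37/18)*25 = 925/18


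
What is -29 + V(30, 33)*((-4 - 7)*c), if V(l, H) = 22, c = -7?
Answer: 1665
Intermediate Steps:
-29 + V(30, 33)*((-4 - 7)*c) = -29 + 22*((-4 - 7)*(-7)) = -29 + 22*(-11*(-7)) = -29 + 22*77 = -29 + 1694 = 1665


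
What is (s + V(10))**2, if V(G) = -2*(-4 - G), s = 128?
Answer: 24336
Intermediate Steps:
V(G) = 8 + 2*G
(s + V(10))**2 = (128 + (8 + 2*10))**2 = (128 + (8 + 20))**2 = (128 + 28)**2 = 156**2 = 24336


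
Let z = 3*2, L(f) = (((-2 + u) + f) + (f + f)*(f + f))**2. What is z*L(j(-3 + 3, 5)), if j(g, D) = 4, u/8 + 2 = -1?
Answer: 10584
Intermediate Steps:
u = -24 (u = -16 + 8*(-1) = -16 - 8 = -24)
L(f) = (-26 + f + 4*f**2)**2 (L(f) = (((-2 - 24) + f) + (f + f)*(f + f))**2 = ((-26 + f) + (2*f)*(2*f))**2 = ((-26 + f) + 4*f**2)**2 = (-26 + f + 4*f**2)**2)
z = 6
z*L(j(-3 + 3, 5)) = 6*(-26 + 4 + 4*4**2)**2 = 6*(-26 + 4 + 4*16)**2 = 6*(-26 + 4 + 64)**2 = 6*42**2 = 6*1764 = 10584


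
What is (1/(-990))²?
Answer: 1/980100 ≈ 1.0203e-6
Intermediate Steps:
(1/(-990))² = (-1/990)² = 1/980100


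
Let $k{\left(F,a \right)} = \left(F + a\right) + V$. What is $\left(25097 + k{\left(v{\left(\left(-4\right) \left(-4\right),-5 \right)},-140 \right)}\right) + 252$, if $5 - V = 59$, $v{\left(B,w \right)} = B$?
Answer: $25171$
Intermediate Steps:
$V = -54$ ($V = 5 - 59 = -54$)
$k{\left(F,a \right)} = -54 + F + a$ ($k{\left(F,a \right)} = \left(F + a\right) - 54 = -54 + F + a$)
$\left(25097 + k{\left(v{\left(\left(-4\right) \left(-4\right),-5 \right)},-140 \right)}\right) + 252 = \left(25097 - 178\right) + 252 = 24919 + 252 = 25171$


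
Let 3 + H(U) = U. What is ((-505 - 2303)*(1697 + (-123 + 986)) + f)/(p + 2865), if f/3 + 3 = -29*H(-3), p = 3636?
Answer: -2395989/2167 ≈ -1105.7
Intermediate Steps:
H(U) = -3 + U
f = 513 (f = -9 + 3*(-29*(-3 - 3)) = -9 + 3*(-29*(-6)) = -9 + 3*174 = -9 + 522 = 513)
((-505 - 2303)*(1697 + (-123 + 986)) + f)/(p + 2865) = ((-505 - 2303)*(1697 + (-123 + 986)) + 513)/(3636 + 2865) = (-2808*(1697 + 863) + 513)/6501 = (-2808*2560 + 513)*(1/6501) = (-7188480 + 513)*(1/6501) = -7187967*1/6501 = -2395989/2167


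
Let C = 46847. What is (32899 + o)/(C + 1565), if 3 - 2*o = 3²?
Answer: 8224/12103 ≈ 0.67950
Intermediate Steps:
o = -3 (o = 3/2 - ½*3² = 3/2 - ½*9 = 3/2 - 9/2 = -3)
(32899 + o)/(C + 1565) = (32899 - 3)/(46847 + 1565) = 32896/48412 = 32896*(1/48412) = 8224/12103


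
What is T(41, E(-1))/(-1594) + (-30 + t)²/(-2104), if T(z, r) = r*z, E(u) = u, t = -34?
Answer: -805345/419222 ≈ -1.9210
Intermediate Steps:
T(41, E(-1))/(-1594) + (-30 + t)²/(-2104) = -1*41/(-1594) + (-30 - 34)²/(-2104) = -41*(-1/1594) + (-64)²*(-1/2104) = 41/1594 + 4096*(-1/2104) = 41/1594 - 512/263 = -805345/419222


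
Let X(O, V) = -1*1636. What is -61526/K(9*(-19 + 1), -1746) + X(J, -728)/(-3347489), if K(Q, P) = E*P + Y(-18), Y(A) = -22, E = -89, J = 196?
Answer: -102851709811/260053030454 ≈ -0.39550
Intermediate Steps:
X(O, V) = -1636
K(Q, P) = -22 - 89*P (K(Q, P) = -89*P - 22 = -22 - 89*P)
-61526/K(9*(-19 + 1), -1746) + X(J, -728)/(-3347489) = -61526/(-22 - 89*(-1746)) - 1636/(-3347489) = -61526/(-22 + 155394) - 1636*(-1/3347489) = -61526/155372 + 1636/3347489 = -61526*1/155372 + 1636/3347489 = -30763/77686 + 1636/3347489 = -102851709811/260053030454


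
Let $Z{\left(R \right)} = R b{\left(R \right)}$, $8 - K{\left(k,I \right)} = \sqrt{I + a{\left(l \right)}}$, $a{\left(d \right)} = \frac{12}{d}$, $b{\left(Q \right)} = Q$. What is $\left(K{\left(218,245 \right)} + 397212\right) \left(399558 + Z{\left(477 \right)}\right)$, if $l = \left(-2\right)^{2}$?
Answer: $249091498140 - 1254174 \sqrt{62} \approx 2.4908 \cdot 10^{11}$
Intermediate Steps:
$l = 4$
$K{\left(k,I \right)} = 8 - \sqrt{3 + I}$ ($K{\left(k,I \right)} = 8 - \sqrt{I + \frac{12}{4}} = 8 - \sqrt{I + 12 \cdot \frac{1}{4}} = 8 - \sqrt{I + 3} = 8 - \sqrt{3 + I}$)
$Z{\left(R \right)} = R^{2}$ ($Z{\left(R \right)} = R R = R^{2}$)
$\left(K{\left(218,245 \right)} + 397212\right) \left(399558 + Z{\left(477 \right)}\right) = \left(\left(8 - \sqrt{3 + 245}\right) + 397212\right) \left(399558 + 477^{2}\right) = \left(\left(8 - \sqrt{248}\right) + 397212\right) \left(399558 + 227529\right) = \left(\left(8 - 2 \sqrt{62}\right) + 397212\right) 627087 = \left(397220 - 2 \sqrt{62}\right) 627087 = 249091498140 - 1254174 \sqrt{62}$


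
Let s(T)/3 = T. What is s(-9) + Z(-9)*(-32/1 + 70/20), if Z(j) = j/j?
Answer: -111/2 ≈ -55.500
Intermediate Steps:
s(T) = 3*T
Z(j) = 1
s(-9) + Z(-9)*(-32/1 + 70/20) = 3*(-9) + 1*(-32/1 + 70/20) = -27 + 1*(-32*1 + 70*(1/20)) = -27 + 1*(-32 + 7/2) = -27 + 1*(-57/2) = -27 - 57/2 = -111/2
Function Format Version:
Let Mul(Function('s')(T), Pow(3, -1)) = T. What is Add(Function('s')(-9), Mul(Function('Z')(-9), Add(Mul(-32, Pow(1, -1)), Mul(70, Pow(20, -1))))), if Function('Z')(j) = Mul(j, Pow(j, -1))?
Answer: Rational(-111, 2) ≈ -55.500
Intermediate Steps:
Function('s')(T) = Mul(3, T)
Function('Z')(j) = 1
Add(Function('s')(-9), Mul(Function('Z')(-9), Add(Mul(-32, Pow(1, -1)), Mul(70, Pow(20, -1))))) = Add(Mul(3, -9), Mul(1, Add(Mul(-32, Pow(1, -1)), Mul(70, Pow(20, -1))))) = Add(-27, Mul(1, Add(Mul(-32, 1), Mul(70, Rational(1, 20))))) = Add(-27, Mul(1, Add(-32, Rational(7, 2)))) = Add(-27, Mul(1, Rational(-57, 2))) = Add(-27, Rational(-57, 2)) = Rational(-111, 2)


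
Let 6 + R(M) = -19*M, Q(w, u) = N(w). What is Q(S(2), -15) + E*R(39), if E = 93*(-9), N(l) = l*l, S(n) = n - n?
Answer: 625239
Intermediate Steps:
S(n) = 0
N(l) = l²
Q(w, u) = w²
E = -837
R(M) = -6 - 19*M
Q(S(2), -15) + E*R(39) = 0² - 837*(-6 - 19*39) = 0 - 837*(-6 - 741) = 0 - 837*(-747) = 0 + 625239 = 625239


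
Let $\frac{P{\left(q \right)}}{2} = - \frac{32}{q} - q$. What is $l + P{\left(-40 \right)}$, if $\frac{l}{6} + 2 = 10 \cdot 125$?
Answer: $\frac{37848}{5} \approx 7569.6$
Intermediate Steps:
$P{\left(q \right)} = - \frac{64}{q} - 2 q$ ($P{\left(q \right)} = 2 \left(- \frac{32}{q} - q\right) = 2 \left(- q - \frac{32}{q}\right) = - \frac{64}{q} - 2 q$)
$l = 7488$ ($l = -12 + 6 \cdot 10 \cdot 125 = -12 + 6 \cdot 1250 = -12 + 7500 = 7488$)
$l + P{\left(-40 \right)} = 7488 - \left(-80 + \frac{64}{-40}\right) = 7488 + \left(\left(-64\right) \left(- \frac{1}{40}\right) + 80\right) = 7488 + \left(\frac{8}{5} + 80\right) = 7488 + \frac{408}{5} = \frac{37848}{5}$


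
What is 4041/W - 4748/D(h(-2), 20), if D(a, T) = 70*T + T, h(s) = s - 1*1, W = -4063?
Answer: -6257336/1442365 ≈ -4.3382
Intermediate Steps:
h(s) = -1 + s (h(s) = s - 1 = -1 + s)
D(a, T) = 71*T
4041/W - 4748/D(h(-2), 20) = 4041/(-4063) - 4748/(71*20) = 4041*(-1/4063) - 4748/1420 = -4041/4063 - 4748*1/1420 = -4041/4063 - 1187/355 = -6257336/1442365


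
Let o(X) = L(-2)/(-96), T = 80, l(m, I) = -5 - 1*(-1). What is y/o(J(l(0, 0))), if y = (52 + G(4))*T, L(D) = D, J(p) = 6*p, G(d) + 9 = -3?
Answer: 153600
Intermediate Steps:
l(m, I) = -4 (l(m, I) = -5 + 1 = -4)
G(d) = -12 (G(d) = -9 - 3 = -12)
y = 3200 (y = (52 - 12)*80 = 40*80 = 3200)
o(X) = 1/48 (o(X) = -2/(-96) = -2*(-1/96) = 1/48)
y/o(J(l(0, 0))) = 3200/(1/48) = 3200*48 = 153600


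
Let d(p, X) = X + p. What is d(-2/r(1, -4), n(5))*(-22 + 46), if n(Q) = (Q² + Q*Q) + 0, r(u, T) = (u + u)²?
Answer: 1188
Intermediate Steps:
r(u, T) = 4*u² (r(u, T) = (2*u)² = 4*u²)
n(Q) = 2*Q² (n(Q) = (Q² + Q²) + 0 = 2*Q² + 0 = 2*Q²)
d(-2/r(1, -4), n(5))*(-22 + 46) = (2*5² - 2/(4*1²))*(-22 + 46) = (2*25 - 2/(4*1))*24 = (50 - 2/4)*24 = (50 - 2*¼)*24 = (50 - ½)*24 = (99/2)*24 = 1188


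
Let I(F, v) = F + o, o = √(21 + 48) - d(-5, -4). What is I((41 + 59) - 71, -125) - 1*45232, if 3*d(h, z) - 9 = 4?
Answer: -135622/3 + √69 ≈ -45199.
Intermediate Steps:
d(h, z) = 13/3 (d(h, z) = 3 + (⅓)*4 = 3 + 4/3 = 13/3)
o = -13/3 + √69 (o = √(21 + 48) - 1*13/3 = √69 - 13/3 = -13/3 + √69 ≈ 3.9733)
I(F, v) = -13/3 + F + √69 (I(F, v) = F + (-13/3 + √69) = -13/3 + F + √69)
I((41 + 59) - 71, -125) - 1*45232 = (-13/3 + ((41 + 59) - 71) + √69) - 1*45232 = (-13/3 + (100 - 71) + √69) - 45232 = (-13/3 + 29 + √69) - 45232 = (74/3 + √69) - 45232 = -135622/3 + √69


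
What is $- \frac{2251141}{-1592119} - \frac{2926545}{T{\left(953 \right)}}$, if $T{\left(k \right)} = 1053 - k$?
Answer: $- \frac{931836556951}{31842380} \approx -29264.0$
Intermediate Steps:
$- \frac{2251141}{-1592119} - \frac{2926545}{T{\left(953 \right)}} = - \frac{2251141}{-1592119} - \frac{2926545}{1053 - 953} = \left(-2251141\right) \left(- \frac{1}{1592119}\right) - \frac{2926545}{1053 - 953} = \frac{2251141}{1592119} - \frac{2926545}{100} = \frac{2251141}{1592119} - \frac{585309}{20} = - \frac{931836556951}{31842380}$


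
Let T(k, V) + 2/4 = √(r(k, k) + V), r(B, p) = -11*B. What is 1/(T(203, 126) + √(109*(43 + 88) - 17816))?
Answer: 2/(-1 + 6*I*√393 + 14*I*√43) ≈ -4.5028e-5 - 0.0094897*I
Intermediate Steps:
T(k, V) = -½ + √(V - 11*k) (T(k, V) = -½ + √(-11*k + V) = -½ + √(V - 11*k))
1/(T(203, 126) + √(109*(43 + 88) - 17816)) = 1/((-½ + √(126 - 11*203)) + √(109*(43 + 88) - 17816)) = 1/((-½ + √(126 - 2233)) + √(109*131 - 17816)) = 1/((-½ + √(-2107)) + √(14279 - 17816)) = 1/((-½ + 7*I*√43) + √(-3537)) = 1/((-½ + 7*I*√43) + 3*I*√393) = 1/(-½ + 3*I*√393 + 7*I*√43)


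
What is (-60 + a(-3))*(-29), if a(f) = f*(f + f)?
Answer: 1218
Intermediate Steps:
a(f) = 2*f² (a(f) = f*(2*f) = 2*f²)
(-60 + a(-3))*(-29) = (-60 + 2*(-3)²)*(-29) = (-60 + 2*9)*(-29) = (-60 + 18)*(-29) = -42*(-29) = 1218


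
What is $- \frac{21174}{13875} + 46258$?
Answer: $\frac{213936192}{4625} \approx 46257.0$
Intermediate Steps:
$- \frac{21174}{13875} + 46258 = \left(-21174\right) \frac{1}{13875} + 46258 = - \frac{7058}{4625} + 46258 = \frac{213936192}{4625}$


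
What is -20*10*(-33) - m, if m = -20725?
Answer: 27325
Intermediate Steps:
-20*10*(-33) - m = -20*10*(-33) - 1*(-20725) = -200*(-33) + 20725 = 6600 + 20725 = 27325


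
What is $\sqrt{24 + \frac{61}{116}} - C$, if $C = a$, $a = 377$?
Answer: $-377 + \frac{\sqrt{82505}}{58} \approx -372.05$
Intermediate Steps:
$C = 377$
$\sqrt{24 + \frac{61}{116}} - C = \sqrt{24 + \frac{61}{116}} - 377 = \sqrt{\frac{2845}{116}} - 377 = \frac{\sqrt{82505}}{58} - 377 = -377 + \frac{\sqrt{82505}}{58}$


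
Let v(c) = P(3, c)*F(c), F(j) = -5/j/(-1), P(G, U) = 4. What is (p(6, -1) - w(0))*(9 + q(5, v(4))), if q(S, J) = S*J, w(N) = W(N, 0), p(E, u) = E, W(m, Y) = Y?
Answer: 204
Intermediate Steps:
w(N) = 0
F(j) = 5/j (F(j) = -5/j*(-1) = 5/j)
v(c) = 20/c (v(c) = 4*(5/c) = 20/c)
q(S, J) = J*S
(p(6, -1) - w(0))*(9 + q(5, v(4))) = (6 - 1*0)*(9 + (20/4)*5) = (6 + 0)*(9 + (20*(¼))*5) = 6*(9 + 5*5) = 6*(9 + 25) = 6*34 = 204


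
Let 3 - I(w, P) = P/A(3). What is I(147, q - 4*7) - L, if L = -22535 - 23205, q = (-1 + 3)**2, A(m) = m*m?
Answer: 137237/3 ≈ 45746.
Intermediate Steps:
A(m) = m**2
q = 4 (q = 2**2 = 4)
I(w, P) = 3 - P/9 (I(w, P) = 3 - P/(3**2) = 3 - P/9)
L = -45740
I(147, q - 4*7) - L = (3 - (4 - 4*7)/9) - 1*(-45740) = (3 - (4 - 28)/9) + 45740 = (3 - 1/9*(-24)) + 45740 = (3 + 8/3) + 45740 = 17/3 + 45740 = 137237/3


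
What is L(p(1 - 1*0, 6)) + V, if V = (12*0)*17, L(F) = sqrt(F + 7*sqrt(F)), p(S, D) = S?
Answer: 2*sqrt(2) ≈ 2.8284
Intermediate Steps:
V = 0 (V = 0*17 = 0)
L(p(1 - 1*0, 6)) + V = sqrt((1 - 1*0) + 7*sqrt(1 - 1*0)) + 0 = sqrt((1 + 0) + 7*sqrt(1 + 0)) + 0 = sqrt(1 + 7*sqrt(1)) + 0 = sqrt(1 + 7*1) + 0 = sqrt(1 + 7) + 0 = sqrt(8) + 0 = 2*sqrt(2) + 0 = 2*sqrt(2)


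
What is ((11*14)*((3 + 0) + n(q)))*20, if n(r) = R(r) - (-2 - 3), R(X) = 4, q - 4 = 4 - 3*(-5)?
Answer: 36960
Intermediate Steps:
q = 23 (q = 4 + (4 - 3*(-5)) = 4 + (4 + 15) = 4 + 19 = 23)
n(r) = 9 (n(r) = 4 - (-2 - 3) = 4 - 1*(-5) = 4 + 5 = 9)
((11*14)*((3 + 0) + n(q)))*20 = ((11*14)*((3 + 0) + 9))*20 = (154*(3 + 9))*20 = (154*12)*20 = 1848*20 = 36960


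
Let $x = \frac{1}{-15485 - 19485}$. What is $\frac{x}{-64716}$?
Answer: $\frac{1}{2263118520} \approx 4.4187 \cdot 10^{-10}$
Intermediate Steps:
$x = - \frac{1}{34970}$ ($x = \frac{1}{-34970} = - \frac{1}{34970} \approx -2.8596 \cdot 10^{-5}$)
$\frac{x}{-64716} = - \frac{1}{34970 \left(-64716\right)} = \left(- \frac{1}{34970}\right) \left(- \frac{1}{64716}\right) = \frac{1}{2263118520}$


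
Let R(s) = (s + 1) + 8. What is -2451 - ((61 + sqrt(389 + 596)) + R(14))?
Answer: -2535 - sqrt(985) ≈ -2566.4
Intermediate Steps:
R(s) = 9 + s (R(s) = (1 + s) + 8 = 9 + s)
-2451 - ((61 + sqrt(389 + 596)) + R(14)) = -2451 - ((61 + sqrt(389 + 596)) + (9 + 14)) = -2451 - ((61 + sqrt(985)) + 23) = -2451 - (84 + sqrt(985)) = -2451 + (-84 - sqrt(985)) = -2535 - sqrt(985)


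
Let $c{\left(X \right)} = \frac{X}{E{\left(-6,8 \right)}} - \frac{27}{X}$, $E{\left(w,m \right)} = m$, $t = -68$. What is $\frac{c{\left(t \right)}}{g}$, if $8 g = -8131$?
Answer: $\frac{1102}{138227} \approx 0.0079724$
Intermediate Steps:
$g = - \frac{8131}{8}$ ($g = \frac{1}{8} \left(-8131\right) = - \frac{8131}{8} \approx -1016.4$)
$c{\left(X \right)} = - \frac{27}{X} + \frac{X}{8}$ ($c{\left(X \right)} = \frac{X}{8} - \frac{27}{X} = - \frac{27}{X} + \frac{X}{8}$)
$\frac{c{\left(t \right)}}{g} = \frac{- \frac{27}{-68} + \frac{1}{8} \left(-68\right)}{- \frac{8131}{8}} = \left(\left(-27\right) \left(- \frac{1}{68}\right) - \frac{17}{2}\right) \left(- \frac{8}{8131}\right) = \left(\frac{27}{68} - \frac{17}{2}\right) \left(- \frac{8}{8131}\right) = \left(- \frac{551}{68}\right) \left(- \frac{8}{8131}\right) = \frac{1102}{138227}$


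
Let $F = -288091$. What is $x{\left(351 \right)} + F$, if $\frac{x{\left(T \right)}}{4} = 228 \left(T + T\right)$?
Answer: $352133$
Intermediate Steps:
$x{\left(T \right)} = 1824 T$ ($x{\left(T \right)} = 4 \cdot 228 \left(T + T\right) = 4 \cdot 228 \cdot 2 T = 4 \cdot 456 T = 1824 T$)
$x{\left(351 \right)} + F = 1824 \cdot 351 - 288091 = 640224 - 288091 = 352133$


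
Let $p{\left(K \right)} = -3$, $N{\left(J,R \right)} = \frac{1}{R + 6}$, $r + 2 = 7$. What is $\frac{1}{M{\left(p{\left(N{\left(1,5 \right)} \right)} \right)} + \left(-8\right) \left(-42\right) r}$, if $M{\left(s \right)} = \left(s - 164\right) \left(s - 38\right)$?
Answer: $\frac{1}{8527} \approx 0.00011727$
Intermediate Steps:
$r = 5$ ($r = -2 + 7 = 5$)
$N{\left(J,R \right)} = \frac{1}{6 + R}$
$M{\left(s \right)} = \left(-164 + s\right) \left(-38 + s\right)$
$\frac{1}{M{\left(p{\left(N{\left(1,5 \right)} \right)} \right)} + \left(-8\right) \left(-42\right) r} = \frac{1}{\left(6232 + \left(-3\right)^{2} - -606\right) + \left(-8\right) \left(-42\right) 5} = \frac{1}{\left(6232 + 9 + 606\right) + 336 \cdot 5} = \frac{1}{6847 + 1680} = \frac{1}{8527}$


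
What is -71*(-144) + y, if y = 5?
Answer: 10229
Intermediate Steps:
-71*(-144) + y = -71*(-144) + 5 = 10224 + 5 = 10229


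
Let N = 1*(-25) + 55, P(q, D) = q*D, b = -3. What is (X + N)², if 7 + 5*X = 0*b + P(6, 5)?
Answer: 29929/25 ≈ 1197.2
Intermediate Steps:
P(q, D) = D*q
N = 30 (N = -25 + 55 = 30)
X = 23/5 (X = -7/5 + (0*(-3) + 5*6)/5 = -7/5 + (0 + 30)/5 = -7/5 + (⅕)*30 = -7/5 + 6 = 23/5 ≈ 4.6000)
(X + N)² = (23/5 + 30)² = (173/5)² = 29929/25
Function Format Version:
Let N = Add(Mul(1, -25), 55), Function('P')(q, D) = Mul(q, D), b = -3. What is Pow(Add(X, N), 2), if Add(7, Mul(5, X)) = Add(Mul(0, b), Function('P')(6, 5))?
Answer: Rational(29929, 25) ≈ 1197.2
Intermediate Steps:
Function('P')(q, D) = Mul(D, q)
N = 30 (N = Add(-25, 55) = 30)
X = Rational(23, 5) (X = Add(Rational(-7, 5), Mul(Rational(1, 5), Add(Mul(0, -3), Mul(5, 6)))) = Add(Rational(-7, 5), Mul(Rational(1, 5), Add(0, 30))) = Add(Rational(-7, 5), Mul(Rational(1, 5), 30)) = Add(Rational(-7, 5), 6) = Rational(23, 5) ≈ 4.6000)
Pow(Add(X, N), 2) = Pow(Add(Rational(23, 5), 30), 2) = Pow(Rational(173, 5), 2) = Rational(29929, 25)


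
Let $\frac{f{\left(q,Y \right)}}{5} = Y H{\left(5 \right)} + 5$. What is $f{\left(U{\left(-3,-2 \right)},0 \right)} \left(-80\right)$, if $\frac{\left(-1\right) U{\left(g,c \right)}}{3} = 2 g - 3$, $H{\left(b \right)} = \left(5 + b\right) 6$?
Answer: $-2000$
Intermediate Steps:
$H{\left(b \right)} = 30 + 6 b$
$U{\left(g,c \right)} = 9 - 6 g$ ($U{\left(g,c \right)} = - 3 \left(2 g - 3\right) = - 3 \left(-3 + 2 g\right) = 9 - 6 g$)
$f{\left(q,Y \right)} = 25 + 300 Y$ ($f{\left(q,Y \right)} = 5 \left(Y \left(30 + 6 \cdot 5\right) + 5\right) = 5 \left(Y \left(30 + 30\right) + 5\right) = 5 \left(Y 60 + 5\right) = 5 \left(60 Y + 5\right) = 5 \left(5 + 60 Y\right) = 25 + 300 Y$)
$f{\left(U{\left(-3,-2 \right)},0 \right)} \left(-80\right) = \left(25 + 300 \cdot 0\right) \left(-80\right) = \left(25 + 0\right) \left(-80\right) = 25 \left(-80\right) = -2000$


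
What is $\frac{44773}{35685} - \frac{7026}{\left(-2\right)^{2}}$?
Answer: $- \frac{125271859}{71370} \approx -1755.2$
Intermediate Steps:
$\frac{44773}{35685} - \frac{7026}{\left(-2\right)^{2}} = 44773 \cdot \frac{1}{35685} - \frac{7026}{4} = \frac{44773}{35685} - \frac{3513}{2} = - \frac{125271859}{71370}$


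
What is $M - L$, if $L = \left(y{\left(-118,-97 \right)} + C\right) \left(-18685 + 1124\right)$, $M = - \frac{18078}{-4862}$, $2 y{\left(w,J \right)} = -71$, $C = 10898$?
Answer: $\frac{927457452553}{4862} \approx 1.9076 \cdot 10^{8}$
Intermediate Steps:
$y{\left(w,J \right)} = - \frac{71}{2}$ ($y{\left(w,J \right)} = \frac{1}{2} \left(-71\right) = - \frac{71}{2}$)
$M = \frac{9039}{2431}$ ($M = \left(-18078\right) \left(- \frac{1}{4862}\right) = \frac{9039}{2431} \approx 3.7182$)
$L = - \frac{381512725}{2}$ ($L = \left(- \frac{71}{2} + 10898\right) \left(-18685 + 1124\right) = \frac{21725}{2} \left(-17561\right) = - \frac{381512725}{2} \approx -1.9076 \cdot 10^{8}$)
$M - L = \frac{9039}{2431} - - \frac{381512725}{2} = \frac{9039}{2431} + \frac{381512725}{2} = \frac{927457452553}{4862}$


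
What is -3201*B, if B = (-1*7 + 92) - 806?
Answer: 2307921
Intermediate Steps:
B = -721 (B = (-7 + 92) - 806 = 85 - 806 = -721)
-3201*B = -3201*(-721) = 2307921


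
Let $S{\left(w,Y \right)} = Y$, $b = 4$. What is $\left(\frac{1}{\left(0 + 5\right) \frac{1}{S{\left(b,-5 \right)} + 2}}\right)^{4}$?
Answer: $\frac{81}{625} \approx 0.1296$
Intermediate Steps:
$\left(\frac{1}{\left(0 + 5\right) \frac{1}{S{\left(b,-5 \right)} + 2}}\right)^{4} = \left(\frac{1}{\left(0 + 5\right) \frac{1}{-5 + 2}}\right)^{4} = \left(\frac{1}{5 \frac{1}{-3}}\right)^{4} = \left(\frac{1}{5 \left(- \frac{1}{3}\right)}\right)^{4} = \left(\frac{1}{- \frac{5}{3}}\right)^{4} = \left(- \frac{3}{5}\right)^{4} = \frac{81}{625}$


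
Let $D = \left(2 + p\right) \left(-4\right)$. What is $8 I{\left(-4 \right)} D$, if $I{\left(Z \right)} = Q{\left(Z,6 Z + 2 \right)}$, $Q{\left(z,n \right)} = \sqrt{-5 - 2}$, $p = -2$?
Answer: $0$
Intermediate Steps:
$D = 0$ ($D = \left(2 - 2\right) \left(-4\right) = 0 \left(-4\right) = 0$)
$Q{\left(z,n \right)} = i \sqrt{7}$ ($Q{\left(z,n \right)} = \sqrt{-7} = i \sqrt{7}$)
$I{\left(Z \right)} = i \sqrt{7}$
$8 I{\left(-4 \right)} D = 8 i \sqrt{7} \cdot 0 = 0$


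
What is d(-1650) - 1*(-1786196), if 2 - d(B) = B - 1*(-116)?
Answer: 1787732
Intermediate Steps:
d(B) = -114 - B (d(B) = 2 - (B - 1*(-116)) = 2 - (B + 116) = 2 - (116 + B) = 2 + (-116 - B) = -114 - B)
d(-1650) - 1*(-1786196) = (-114 - 1*(-1650)) - 1*(-1786196) = (-114 + 1650) + 1786196 = 1536 + 1786196 = 1787732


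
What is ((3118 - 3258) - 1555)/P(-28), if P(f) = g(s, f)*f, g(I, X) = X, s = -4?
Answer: -1695/784 ≈ -2.1620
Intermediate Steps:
P(f) = f² (P(f) = f*f = f²)
((3118 - 3258) - 1555)/P(-28) = ((3118 - 3258) - 1555)/((-28)²) = (-140 - 1555)/784 = -1695*1/784 = -1695/784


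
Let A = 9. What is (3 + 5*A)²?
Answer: 2304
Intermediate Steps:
(3 + 5*A)² = (3 + 5*9)² = (3 + 45)² = 48² = 2304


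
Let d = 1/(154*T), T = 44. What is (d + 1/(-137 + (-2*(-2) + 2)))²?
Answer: 44156025/787933174336 ≈ 5.6040e-5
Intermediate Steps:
d = 1/6776 (d = 1/(154*44) = (1/154)*(1/44) = 1/6776 ≈ 0.00014758)
(d + 1/(-137 + (-2*(-2) + 2)))² = (1/6776 + 1/(-137 + (-2*(-2) + 2)))² = (1/6776 + 1/(-137 + (4 + 2)))² = (1/6776 + 1/(-137 + 6))² = (1/6776 + 1/(-131))² = (1/6776 - 1/131)² = (-6645/887656)² = 44156025/787933174336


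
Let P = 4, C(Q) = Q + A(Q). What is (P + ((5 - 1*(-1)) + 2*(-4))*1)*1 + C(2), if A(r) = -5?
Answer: -1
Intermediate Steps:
C(Q) = -5 + Q (C(Q) = Q - 5 = -5 + Q)
(P + ((5 - 1*(-1)) + 2*(-4))*1)*1 + C(2) = (4 + ((5 - 1*(-1)) + 2*(-4))*1)*1 + (-5 + 2) = (4 + ((5 + 1) - 8)*1)*1 - 3 = (4 + (6 - 8)*1)*1 - 3 = (4 - 2*1)*1 - 3 = (4 - 2)*1 - 3 = 2*1 - 3 = 2 - 3 = -1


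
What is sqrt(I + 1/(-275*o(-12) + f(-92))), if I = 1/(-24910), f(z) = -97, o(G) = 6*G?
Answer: sqrt(2555604608110)/490801730 ≈ 0.0032572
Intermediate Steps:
I = -1/24910 ≈ -4.0145e-5
sqrt(I + 1/(-275*o(-12) + f(-92))) = sqrt(-1/24910 + 1/(-1650*(-12) - 97)) = sqrt(-1/24910 + 1/(-275*(-72) - 97)) = sqrt(-1/24910 + 1/(19800 - 97)) = sqrt(-1/24910 + 1/19703) = sqrt(5207/490801730) = sqrt(2555604608110)/490801730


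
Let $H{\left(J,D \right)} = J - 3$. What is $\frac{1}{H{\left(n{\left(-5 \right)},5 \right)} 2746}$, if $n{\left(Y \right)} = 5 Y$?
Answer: $- \frac{1}{76888} \approx -1.3006 \cdot 10^{-5}$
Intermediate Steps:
$H{\left(J,D \right)} = -3 + J$ ($H{\left(J,D \right)} = J - 3 = -3 + J$)
$\frac{1}{H{\left(n{\left(-5 \right)},5 \right)} 2746} = \frac{1}{\left(-3 + 5 \left(-5\right)\right) 2746} = \frac{1}{\left(-3 - 25\right) 2746} = \frac{1}{\left(-28\right) 2746} = \frac{1}{-76888} = - \frac{1}{76888}$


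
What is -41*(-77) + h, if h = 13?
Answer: 3170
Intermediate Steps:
-41*(-77) + h = -41*(-77) + 13 = 3157 + 13 = 3170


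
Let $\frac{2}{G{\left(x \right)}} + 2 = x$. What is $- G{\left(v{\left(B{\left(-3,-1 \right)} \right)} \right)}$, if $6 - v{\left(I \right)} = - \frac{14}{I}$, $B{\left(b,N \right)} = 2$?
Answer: $- \frac{2}{11} \approx -0.18182$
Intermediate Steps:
$v{\left(I \right)} = 6 + \frac{14}{I}$ ($v{\left(I \right)} = 6 - - \frac{14}{I} = 6 + \frac{14}{I}$)
$G{\left(x \right)} = \frac{2}{-2 + x}$
$- G{\left(v{\left(B{\left(-3,-1 \right)} \right)} \right)} = - \frac{2}{-2 + \left(6 + \frac{14}{2}\right)} = - \frac{2}{-2 + \left(6 + 14 \cdot \frac{1}{2}\right)} = - \frac{2}{-2 + \left(6 + 7\right)} = - \frac{2}{-2 + 13} = - \frac{2}{11}$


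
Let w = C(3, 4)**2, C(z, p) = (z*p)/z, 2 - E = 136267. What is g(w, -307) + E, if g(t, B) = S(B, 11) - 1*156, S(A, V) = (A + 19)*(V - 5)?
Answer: -138149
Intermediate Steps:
E = -136265 (E = 2 - 1*136267 = 2 - 136267 = -136265)
C(z, p) = p (C(z, p) = (p*z)/z = p)
S(A, V) = (-5 + V)*(19 + A) (S(A, V) = (19 + A)*(-5 + V) = (-5 + V)*(19 + A))
w = 16 (w = 4**2 = 16)
g(t, B) = -42 + 6*B (g(t, B) = (-95 - 5*B + 19*11 + B*11) - 1*156 = (-95 - 5*B + 209 + 11*B) - 156 = (114 + 6*B) - 156 = -42 + 6*B)
g(w, -307) + E = (-42 + 6*(-307)) - 136265 = (-42 - 1842) - 136265 = -1884 - 136265 = -138149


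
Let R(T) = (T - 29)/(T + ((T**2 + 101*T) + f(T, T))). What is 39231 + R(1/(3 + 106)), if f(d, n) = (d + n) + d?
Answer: 224346793/5723 ≈ 39201.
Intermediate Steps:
f(d, n) = n + 2*d
R(T) = (-29 + T)/(T**2 + 105*T) (R(T) = (T - 29)/(T + ((T**2 + 101*T) + (T + 2*T))) = (-29 + T)/(T + ((T**2 + 101*T) + 3*T)) = (-29 + T)/(T + (T**2 + 104*T)) = (-29 + T)/(T**2 + 105*T))
39231 + R(1/(3 + 106)) = 39231 + (-29 + 1/(3 + 106))/((1/(3 + 106))*(105 + 1/(3 + 106))) = 39231 + (-29 + 1/109)/((1/109)*(105 + 1/109)) = 39231 + 109*(-3160/109)/(11446/109) = 39231 + 109*(109/11446)*(-3160/109) = 39231 - 172220/5723 = 224346793/5723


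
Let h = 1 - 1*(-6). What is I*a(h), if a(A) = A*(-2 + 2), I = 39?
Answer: 0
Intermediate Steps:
h = 7 (h = 1 + 6 = 7)
a(A) = 0 (a(A) = A*0 = 0)
I*a(h) = 39*0 = 0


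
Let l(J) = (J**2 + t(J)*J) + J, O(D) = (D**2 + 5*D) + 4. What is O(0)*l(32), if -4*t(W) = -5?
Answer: 4384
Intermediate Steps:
O(D) = 4 + D**2 + 5*D
t(W) = 5/4 (t(W) = -1/4*(-5) = 5/4)
l(J) = J**2 + 9*J/4 (l(J) = (J**2 + 5*J/4) + J = J**2 + 9*J/4)
O(0)*l(32) = (4 + 0**2 + 5*0)*((1/4)*32*(9 + 4*32)) = (4 + 0 + 0)*((1/4)*32*(9 + 128)) = 4*((1/4)*32*137) = 4*1096 = 4384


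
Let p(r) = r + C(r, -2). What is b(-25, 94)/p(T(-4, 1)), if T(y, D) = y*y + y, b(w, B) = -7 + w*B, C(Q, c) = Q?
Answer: -2357/24 ≈ -98.208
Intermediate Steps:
b(w, B) = -7 + B*w
T(y, D) = y + y² (T(y, D) = y² + y = y + y²)
p(r) = 2*r (p(r) = r + r = 2*r)
b(-25, 94)/p(T(-4, 1)) = (-7 + 94*(-25))/((2*(-4*(1 - 4)))) = (-7 - 2350)/((2*(-4*(-3)))) = -2357/(2*12) = -2357/24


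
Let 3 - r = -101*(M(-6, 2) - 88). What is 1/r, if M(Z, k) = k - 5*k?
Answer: -1/9693 ≈ -0.00010317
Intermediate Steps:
M(Z, k) = -4*k
r = -9693 (r = 3 - (-101)*(-4*2 - 88) = 3 - (-101)*(-8 - 88) = 3 - (-101)*(-96) = 3 - 1*9696 = 3 - 9696 = -9693)
1/r = 1/(-9693) = -1/9693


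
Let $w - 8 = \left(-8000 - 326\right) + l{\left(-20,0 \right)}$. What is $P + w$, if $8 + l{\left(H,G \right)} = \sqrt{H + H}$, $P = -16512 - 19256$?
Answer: $-44094 + 2 i \sqrt{10} \approx -44094.0 + 6.3246 i$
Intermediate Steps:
$P = -35768$ ($P = -16512 - 19256 = -35768$)
$l{\left(H,G \right)} = -8 + \sqrt{2} \sqrt{H}$ ($l{\left(H,G \right)} = -8 + \sqrt{H + H} = -8 + \sqrt{2 H} = -8 + \sqrt{2} \sqrt{H}$)
$w = -8326 + 2 i \sqrt{10}$ ($w = 8 - \left(8334 - \sqrt{2} \sqrt{-20}\right) = 8 - \left(8334 - \sqrt{2} \cdot 2 i \sqrt{5}\right) = 8 - \left(8334 - 2 i \sqrt{10}\right) = -8326 + 2 i \sqrt{10} \approx -8326.0 + 6.3246 i$)
$P + w = -35768 - \left(8326 - 2 i \sqrt{10}\right) = -44094 + 2 i \sqrt{10}$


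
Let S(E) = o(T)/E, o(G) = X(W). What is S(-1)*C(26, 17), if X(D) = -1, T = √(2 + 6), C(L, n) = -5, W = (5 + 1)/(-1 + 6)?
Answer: -5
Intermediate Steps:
W = 6/5 ≈ 1.2000
T = 2*√2 (T = √8 = 2*√2 ≈ 2.8284)
o(G) = -1
S(E) = -1/E
S(-1)*C(26, 17) = -1/(-1)*(-5) = -1*(-1)*(-5) = 1*(-5) = -5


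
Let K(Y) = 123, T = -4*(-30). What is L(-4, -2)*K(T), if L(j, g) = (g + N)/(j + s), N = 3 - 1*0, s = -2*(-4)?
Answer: 123/4 ≈ 30.750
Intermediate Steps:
T = 120
s = 8
N = 3 (N = 3 + 0 = 3)
L(j, g) = (3 + g)/(8 + j) (L(j, g) = (g + 3)/(j + 8) = (3 + g)/(8 + j))
L(-4, -2)*K(T) = ((3 - 2)/(8 - 4))*123 = (1/4)*123 = ((¼)*1)*123 = (¼)*123 = 123/4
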